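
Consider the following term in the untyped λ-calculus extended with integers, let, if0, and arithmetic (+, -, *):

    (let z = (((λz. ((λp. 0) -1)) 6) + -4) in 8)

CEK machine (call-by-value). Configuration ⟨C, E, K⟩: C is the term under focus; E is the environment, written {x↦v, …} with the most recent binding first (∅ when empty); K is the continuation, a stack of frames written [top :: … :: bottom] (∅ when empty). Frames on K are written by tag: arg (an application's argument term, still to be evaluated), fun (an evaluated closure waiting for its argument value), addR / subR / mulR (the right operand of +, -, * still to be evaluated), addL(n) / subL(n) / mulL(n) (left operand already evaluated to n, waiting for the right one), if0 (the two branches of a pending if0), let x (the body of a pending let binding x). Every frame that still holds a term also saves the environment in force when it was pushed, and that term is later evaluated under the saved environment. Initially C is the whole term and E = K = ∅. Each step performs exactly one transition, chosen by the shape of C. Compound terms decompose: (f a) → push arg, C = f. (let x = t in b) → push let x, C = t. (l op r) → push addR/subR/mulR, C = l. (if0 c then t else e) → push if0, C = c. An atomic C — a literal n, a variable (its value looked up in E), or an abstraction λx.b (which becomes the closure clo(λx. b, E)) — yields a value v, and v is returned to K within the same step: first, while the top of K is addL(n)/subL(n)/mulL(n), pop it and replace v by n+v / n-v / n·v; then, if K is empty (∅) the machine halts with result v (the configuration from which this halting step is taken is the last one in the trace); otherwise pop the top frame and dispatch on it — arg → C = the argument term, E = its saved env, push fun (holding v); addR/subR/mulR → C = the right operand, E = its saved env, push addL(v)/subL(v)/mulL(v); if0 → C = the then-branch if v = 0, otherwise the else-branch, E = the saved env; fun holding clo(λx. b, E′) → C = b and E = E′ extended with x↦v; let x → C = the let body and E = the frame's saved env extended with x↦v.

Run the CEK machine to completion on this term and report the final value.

Answer: 8

Machine steps:
step 0: <C=(let z = (((λz. ((λp. 0) -1)) 6) + -4) in 8), E=∅, K=∅>
step 1: <C=(((λz. ((λp. 0) -1)) 6) + -4), E=∅, K=[let z]>
step 2: <C=((λz. ((λp. 0) -1)) 6), E=∅, K=[addR :: let z]>
step 3: <C=(λz. ((λp. 0) -1)), E=∅, K=[arg :: addR :: let z]>
step 4: <C=6, E=∅, K=[fun :: addR :: let z]>
step 5: <C=((λp. 0) -1), E={z↦6}, K=[addR :: let z]>
step 6: <C=(λp. 0), E={z↦6}, K=[arg :: addR :: let z]>
step 7: <C=-1, E={z↦6}, K=[fun :: addR :: let z]>
step 8: <C=0, E={p↦-1, z↦6}, K=[addR :: let z]>
step 9: <C=-4, E=∅, K=[addL(0) :: let z]>
step 10: <C=8, E={z↦-4}, K=∅>
→ final value 8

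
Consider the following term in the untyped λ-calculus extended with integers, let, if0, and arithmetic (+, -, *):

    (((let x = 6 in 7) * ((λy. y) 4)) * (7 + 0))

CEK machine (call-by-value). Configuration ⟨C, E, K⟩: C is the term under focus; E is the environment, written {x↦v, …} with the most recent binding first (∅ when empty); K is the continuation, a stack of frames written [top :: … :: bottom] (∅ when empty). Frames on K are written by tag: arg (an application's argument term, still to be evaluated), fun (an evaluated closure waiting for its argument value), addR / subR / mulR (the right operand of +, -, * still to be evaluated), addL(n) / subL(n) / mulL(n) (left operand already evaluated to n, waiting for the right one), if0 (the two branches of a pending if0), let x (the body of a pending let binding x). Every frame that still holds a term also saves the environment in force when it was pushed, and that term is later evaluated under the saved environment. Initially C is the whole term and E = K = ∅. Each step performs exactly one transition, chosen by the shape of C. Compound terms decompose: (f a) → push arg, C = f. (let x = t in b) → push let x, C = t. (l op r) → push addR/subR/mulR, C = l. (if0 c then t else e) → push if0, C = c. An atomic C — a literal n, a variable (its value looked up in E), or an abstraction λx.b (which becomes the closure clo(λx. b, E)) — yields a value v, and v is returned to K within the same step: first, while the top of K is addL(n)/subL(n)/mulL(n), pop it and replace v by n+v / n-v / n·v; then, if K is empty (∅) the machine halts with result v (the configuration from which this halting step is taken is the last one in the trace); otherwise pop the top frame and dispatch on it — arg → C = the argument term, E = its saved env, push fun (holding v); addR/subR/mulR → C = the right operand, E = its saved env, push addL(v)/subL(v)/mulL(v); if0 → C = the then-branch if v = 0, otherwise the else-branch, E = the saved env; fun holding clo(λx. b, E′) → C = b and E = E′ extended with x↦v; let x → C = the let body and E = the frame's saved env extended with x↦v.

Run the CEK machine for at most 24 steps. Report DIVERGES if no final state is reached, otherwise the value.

[0] [C=(((let x = 6 in 7) * ((λy. y) 4)) * (7 + 0)) | E=∅ | K=∅]
[1] [C=((let x = 6 in 7) * ((λy. y) 4)) | E=∅ | K=[mulR]]
[2] [C=(let x = 6 in 7) | E=∅ | K=[mulR :: mulR]]
[3] [C=6 | E=∅ | K=[let x :: mulR :: mulR]]
[4] [C=7 | E={x↦6} | K=[mulR :: mulR]]
[5] [C=((λy. y) 4) | E=∅ | K=[mulL(7) :: mulR]]
[6] [C=(λy. y) | E=∅ | K=[arg :: mulL(7) :: mulR]]
[7] [C=4 | E=∅ | K=[fun :: mulL(7) :: mulR]]
[8] [C=y | E={y↦4} | K=[mulL(7) :: mulR]]
[9] [C=(7 + 0) | E=∅ | K=[mulL(28)]]
[10] [C=7 | E=∅ | K=[addR :: mulL(28)]]
[11] [C=0 | E=∅ | K=[addL(7) :: mulL(28)]]
→ final value 196

Answer: 196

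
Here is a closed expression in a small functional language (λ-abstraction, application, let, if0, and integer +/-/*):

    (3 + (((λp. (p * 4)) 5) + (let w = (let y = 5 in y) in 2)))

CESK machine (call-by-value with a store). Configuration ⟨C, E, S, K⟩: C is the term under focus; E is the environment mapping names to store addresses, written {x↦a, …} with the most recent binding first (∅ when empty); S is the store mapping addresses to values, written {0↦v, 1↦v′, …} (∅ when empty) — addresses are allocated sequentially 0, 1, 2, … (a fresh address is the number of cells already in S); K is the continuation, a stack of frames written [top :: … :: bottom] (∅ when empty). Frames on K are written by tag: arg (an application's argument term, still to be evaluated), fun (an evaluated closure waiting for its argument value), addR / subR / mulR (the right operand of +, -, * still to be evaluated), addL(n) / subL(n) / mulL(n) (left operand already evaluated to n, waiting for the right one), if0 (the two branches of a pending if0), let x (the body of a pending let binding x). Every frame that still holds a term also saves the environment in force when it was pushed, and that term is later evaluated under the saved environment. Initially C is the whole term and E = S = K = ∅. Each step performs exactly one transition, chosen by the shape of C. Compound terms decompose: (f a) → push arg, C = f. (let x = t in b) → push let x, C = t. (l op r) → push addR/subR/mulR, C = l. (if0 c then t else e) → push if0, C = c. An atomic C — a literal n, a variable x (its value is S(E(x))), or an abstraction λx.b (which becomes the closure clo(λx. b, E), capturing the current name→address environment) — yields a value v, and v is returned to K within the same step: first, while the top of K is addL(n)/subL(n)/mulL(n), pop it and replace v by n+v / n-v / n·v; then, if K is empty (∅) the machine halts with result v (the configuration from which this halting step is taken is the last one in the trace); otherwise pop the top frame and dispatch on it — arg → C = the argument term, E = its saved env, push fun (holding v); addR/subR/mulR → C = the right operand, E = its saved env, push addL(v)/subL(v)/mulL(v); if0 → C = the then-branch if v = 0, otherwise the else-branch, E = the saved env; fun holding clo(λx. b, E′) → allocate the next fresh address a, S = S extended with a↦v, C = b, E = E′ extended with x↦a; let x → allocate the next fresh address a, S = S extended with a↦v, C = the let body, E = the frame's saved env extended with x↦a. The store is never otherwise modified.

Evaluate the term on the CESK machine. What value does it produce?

[0] [C=(3 + (((λp. (p * 4)) 5) + (let w = (let y = 5 in y) in 2))) | E=∅ | S=∅ | K=∅]
[1] [C=3 | E=∅ | S=∅ | K=[addR]]
[2] [C=(((λp. (p * 4)) 5) + (let w = (let y = 5 in y) in 2)) | E=∅ | S=∅ | K=[addL(3)]]
[3] [C=((λp. (p * 4)) 5) | E=∅ | S=∅ | K=[addR :: addL(3)]]
[4] [C=(λp. (p * 4)) | E=∅ | S=∅ | K=[arg :: addR :: addL(3)]]
[5] [C=5 | E=∅ | S=∅ | K=[fun :: addR :: addL(3)]]
[6] [C=(p * 4) | E={p↦0} | S={0↦5} | K=[addR :: addL(3)]]
[7] [C=p | E={p↦0} | S={0↦5} | K=[mulR :: addR :: addL(3)]]
[8] [C=4 | E={p↦0} | S={0↦5} | K=[mulL(5) :: addR :: addL(3)]]
[9] [C=(let w = (let y = 5 in y) in 2) | E=∅ | S={0↦5} | K=[addL(20) :: addL(3)]]
[10] [C=(let y = 5 in y) | E=∅ | S={0↦5} | K=[let w :: addL(20) :: addL(3)]]
[11] [C=5 | E=∅ | S={0↦5} | K=[let y :: let w :: addL(20) :: addL(3)]]
[12] [C=y | E={y↦1} | S={0↦5, 1↦5} | K=[let w :: addL(20) :: addL(3)]]
[13] [C=2 | E={w↦2} | S={0↦5, 1↦5, 2↦5} | K=[addL(20) :: addL(3)]]
→ final value 25

Answer: 25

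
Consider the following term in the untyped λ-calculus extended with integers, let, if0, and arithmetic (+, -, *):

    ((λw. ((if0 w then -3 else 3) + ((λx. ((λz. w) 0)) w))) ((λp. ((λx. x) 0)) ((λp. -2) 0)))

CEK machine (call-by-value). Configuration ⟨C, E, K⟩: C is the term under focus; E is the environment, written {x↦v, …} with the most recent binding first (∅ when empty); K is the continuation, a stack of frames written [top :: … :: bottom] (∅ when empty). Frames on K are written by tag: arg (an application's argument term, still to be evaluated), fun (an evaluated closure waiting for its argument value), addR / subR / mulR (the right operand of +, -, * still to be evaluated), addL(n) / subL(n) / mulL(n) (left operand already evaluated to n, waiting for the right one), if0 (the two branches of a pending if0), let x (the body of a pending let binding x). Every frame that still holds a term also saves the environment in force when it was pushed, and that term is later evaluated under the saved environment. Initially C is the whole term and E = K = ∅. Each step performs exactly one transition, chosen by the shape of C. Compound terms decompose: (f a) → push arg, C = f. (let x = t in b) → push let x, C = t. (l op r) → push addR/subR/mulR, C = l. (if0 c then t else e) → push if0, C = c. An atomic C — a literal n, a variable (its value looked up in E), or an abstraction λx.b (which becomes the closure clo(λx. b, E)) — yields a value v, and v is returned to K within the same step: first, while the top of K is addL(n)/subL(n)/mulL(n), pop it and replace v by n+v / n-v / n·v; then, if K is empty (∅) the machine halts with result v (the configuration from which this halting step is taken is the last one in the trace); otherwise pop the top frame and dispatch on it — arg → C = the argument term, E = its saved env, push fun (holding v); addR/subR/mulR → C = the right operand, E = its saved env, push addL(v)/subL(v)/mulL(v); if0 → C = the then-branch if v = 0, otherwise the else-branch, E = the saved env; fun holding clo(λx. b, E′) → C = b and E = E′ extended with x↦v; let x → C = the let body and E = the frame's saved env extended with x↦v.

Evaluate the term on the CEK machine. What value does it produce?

0. ⟨C=((λw. ((if0 w then -3 else 3) + ((λx. ((λz. w) 0)) w))) ((λp. ((λx. x) 0)) ((λp. -2) 0))); E=∅; K=∅⟩
1. ⟨C=(λw. ((if0 w then -3 else 3) + ((λx. ((λz. w) 0)) w))); E=∅; K=[arg]⟩
2. ⟨C=((λp. ((λx. x) 0)) ((λp. -2) 0)); E=∅; K=[fun]⟩
3. ⟨C=(λp. ((λx. x) 0)); E=∅; K=[arg :: fun]⟩
4. ⟨C=((λp. -2) 0); E=∅; K=[fun :: fun]⟩
5. ⟨C=(λp. -2); E=∅; K=[arg :: fun :: fun]⟩
6. ⟨C=0; E=∅; K=[fun :: fun :: fun]⟩
7. ⟨C=-2; E={p↦0}; K=[fun :: fun]⟩
8. ⟨C=((λx. x) 0); E={p↦-2}; K=[fun]⟩
9. ⟨C=(λx. x); E={p↦-2}; K=[arg :: fun]⟩
10. ⟨C=0; E={p↦-2}; K=[fun :: fun]⟩
11. ⟨C=x; E={x↦0, p↦-2}; K=[fun]⟩
12. ⟨C=((if0 w then -3 else 3) + ((λx. ((λz. w) 0)) w)); E={w↦0}; K=∅⟩
13. ⟨C=(if0 w then -3 else 3); E={w↦0}; K=[addR]⟩
14. ⟨C=w; E={w↦0}; K=[if0 :: addR]⟩
15. ⟨C=-3; E={w↦0}; K=[addR]⟩
16. ⟨C=((λx. ((λz. w) 0)) w); E={w↦0}; K=[addL(-3)]⟩
17. ⟨C=(λx. ((λz. w) 0)); E={w↦0}; K=[arg :: addL(-3)]⟩
18. ⟨C=w; E={w↦0}; K=[fun :: addL(-3)]⟩
19. ⟨C=((λz. w) 0); E={x↦0, w↦0}; K=[addL(-3)]⟩
20. ⟨C=(λz. w); E={x↦0, w↦0}; K=[arg :: addL(-3)]⟩
21. ⟨C=0; E={x↦0, w↦0}; K=[fun :: addL(-3)]⟩
22. ⟨C=w; E={z↦0, x↦0, w↦0}; K=[addL(-3)]⟩
→ final value -3

Answer: -3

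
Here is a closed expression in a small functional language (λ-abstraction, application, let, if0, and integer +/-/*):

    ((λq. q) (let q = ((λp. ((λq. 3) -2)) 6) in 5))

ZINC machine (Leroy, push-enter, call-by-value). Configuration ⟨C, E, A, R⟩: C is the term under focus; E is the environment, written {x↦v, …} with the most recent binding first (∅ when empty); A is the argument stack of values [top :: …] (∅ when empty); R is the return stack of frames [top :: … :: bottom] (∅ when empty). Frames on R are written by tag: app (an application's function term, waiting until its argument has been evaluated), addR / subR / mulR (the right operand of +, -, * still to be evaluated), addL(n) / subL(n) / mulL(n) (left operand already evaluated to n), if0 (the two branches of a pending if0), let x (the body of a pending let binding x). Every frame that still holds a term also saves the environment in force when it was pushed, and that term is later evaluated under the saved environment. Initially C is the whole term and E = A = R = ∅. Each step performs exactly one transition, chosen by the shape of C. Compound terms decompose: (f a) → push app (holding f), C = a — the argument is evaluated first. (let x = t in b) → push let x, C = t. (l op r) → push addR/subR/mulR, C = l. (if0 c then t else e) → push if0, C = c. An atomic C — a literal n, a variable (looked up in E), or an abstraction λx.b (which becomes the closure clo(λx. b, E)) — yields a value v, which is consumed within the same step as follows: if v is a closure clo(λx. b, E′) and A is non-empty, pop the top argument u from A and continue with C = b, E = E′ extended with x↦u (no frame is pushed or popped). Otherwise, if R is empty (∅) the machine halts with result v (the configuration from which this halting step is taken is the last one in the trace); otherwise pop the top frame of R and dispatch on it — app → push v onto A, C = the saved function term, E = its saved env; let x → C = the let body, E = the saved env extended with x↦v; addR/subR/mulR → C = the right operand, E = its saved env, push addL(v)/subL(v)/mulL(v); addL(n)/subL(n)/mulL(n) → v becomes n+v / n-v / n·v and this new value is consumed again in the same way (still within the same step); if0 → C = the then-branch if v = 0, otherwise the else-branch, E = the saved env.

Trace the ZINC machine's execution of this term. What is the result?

Answer: 5

Execution trace:
0. <C=((λq. q) (let q = ((λp. ((λq. 3) -2)) 6) in 5)), E=∅, A=∅, R=∅>
1. <C=(let q = ((λp. ((λq. 3) -2)) 6) in 5), E=∅, A=∅, R=[app]>
2. <C=((λp. ((λq. 3) -2)) 6), E=∅, A=∅, R=[let q :: app]>
3. <C=6, E=∅, A=∅, R=[app :: let q :: app]>
4. <C=(λp. ((λq. 3) -2)), E=∅, A=[6], R=[let q :: app]>
5. <C=((λq. 3) -2), E={p↦6}, A=∅, R=[let q :: app]>
6. <C=-2, E={p↦6}, A=∅, R=[app :: let q :: app]>
7. <C=(λq. 3), E={p↦6}, A=[-2], R=[let q :: app]>
8. <C=3, E={q↦-2, p↦6}, A=∅, R=[let q :: app]>
9. <C=5, E={q↦3}, A=∅, R=[app]>
10. <C=(λq. q), E=∅, A=[5], R=∅>
11. <C=q, E={q↦5}, A=∅, R=∅>
→ final value 5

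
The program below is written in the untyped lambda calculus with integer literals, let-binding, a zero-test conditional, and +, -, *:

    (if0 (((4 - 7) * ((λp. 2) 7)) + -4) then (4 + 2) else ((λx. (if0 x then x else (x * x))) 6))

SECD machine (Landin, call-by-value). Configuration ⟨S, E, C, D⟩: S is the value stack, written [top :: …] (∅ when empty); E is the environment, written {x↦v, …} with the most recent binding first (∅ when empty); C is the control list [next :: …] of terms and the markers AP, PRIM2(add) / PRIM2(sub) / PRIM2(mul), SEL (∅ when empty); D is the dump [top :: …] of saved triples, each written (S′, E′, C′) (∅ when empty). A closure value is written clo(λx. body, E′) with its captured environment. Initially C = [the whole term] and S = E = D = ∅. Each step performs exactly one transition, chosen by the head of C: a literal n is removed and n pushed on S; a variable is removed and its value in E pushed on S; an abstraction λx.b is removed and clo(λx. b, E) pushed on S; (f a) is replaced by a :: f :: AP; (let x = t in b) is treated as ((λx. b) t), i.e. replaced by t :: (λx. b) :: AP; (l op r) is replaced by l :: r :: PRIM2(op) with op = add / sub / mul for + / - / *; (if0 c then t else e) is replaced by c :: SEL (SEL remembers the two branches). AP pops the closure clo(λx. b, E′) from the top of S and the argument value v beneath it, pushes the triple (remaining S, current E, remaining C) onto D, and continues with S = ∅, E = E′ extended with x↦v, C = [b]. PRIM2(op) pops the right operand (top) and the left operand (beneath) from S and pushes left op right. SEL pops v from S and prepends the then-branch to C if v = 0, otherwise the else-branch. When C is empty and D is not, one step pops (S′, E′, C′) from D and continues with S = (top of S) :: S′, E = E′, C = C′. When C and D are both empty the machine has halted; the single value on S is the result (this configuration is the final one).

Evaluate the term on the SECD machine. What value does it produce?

Answer: 36

Machine steps:
0. ⟨S=∅; E=∅; C=[(if0 (((4 - 7) * ((λp. 2) 7)) + -4) then (4 + 2) else ((λx. (if0 x then x else (x * x))) 6))]; D=∅⟩
1. ⟨S=∅; E=∅; C=[(((4 - 7) * ((λp. 2) 7)) + -4) :: SEL]; D=∅⟩
2. ⟨S=∅; E=∅; C=[((4 - 7) * ((λp. 2) 7)) :: -4 :: PRIM2(add) :: SEL]; D=∅⟩
3. ⟨S=∅; E=∅; C=[(4 - 7) :: ((λp. 2) 7) :: PRIM2(mul) :: -4 :: PRIM2(add) :: SEL]; D=∅⟩
4. ⟨S=∅; E=∅; C=[4 :: 7 :: PRIM2(sub) :: ((λp. 2) 7) :: PRIM2(mul) :: -4 :: PRIM2(add) :: SEL]; D=∅⟩
5. ⟨S=[4]; E=∅; C=[7 :: PRIM2(sub) :: ((λp. 2) 7) :: PRIM2(mul) :: -4 :: PRIM2(add) :: SEL]; D=∅⟩
6. ⟨S=[7 :: 4]; E=∅; C=[PRIM2(sub) :: ((λp. 2) 7) :: PRIM2(mul) :: -4 :: PRIM2(add) :: SEL]; D=∅⟩
7. ⟨S=[-3]; E=∅; C=[((λp. 2) 7) :: PRIM2(mul) :: -4 :: PRIM2(add) :: SEL]; D=∅⟩
8. ⟨S=[-3]; E=∅; C=[7 :: (λp. 2) :: AP :: PRIM2(mul) :: -4 :: PRIM2(add) :: SEL]; D=∅⟩
9. ⟨S=[7 :: -3]; E=∅; C=[(λp. 2) :: AP :: PRIM2(mul) :: -4 :: PRIM2(add) :: SEL]; D=∅⟩
10. ⟨S=[clo(λp. 2, ∅) :: 7 :: -3]; E=∅; C=[AP :: PRIM2(mul) :: -4 :: PRIM2(add) :: SEL]; D=∅⟩
11. ⟨S=∅; E={p↦7}; C=[2]; D=[([-3], ∅, [PRIM2(mul) :: -4 :: PRIM2(add) :: SEL])]⟩
12. ⟨S=[2]; E={p↦7}; C=∅; D=[([-3], ∅, [PRIM2(mul) :: -4 :: PRIM2(add) :: SEL])]⟩
13. ⟨S=[2 :: -3]; E=∅; C=[PRIM2(mul) :: -4 :: PRIM2(add) :: SEL]; D=∅⟩
14. ⟨S=[-6]; E=∅; C=[-4 :: PRIM2(add) :: SEL]; D=∅⟩
15. ⟨S=[-4 :: -6]; E=∅; C=[PRIM2(add) :: SEL]; D=∅⟩
16. ⟨S=[-10]; E=∅; C=[SEL]; D=∅⟩
17. ⟨S=∅; E=∅; C=[((λx. (if0 x then x else (x * x))) 6)]; D=∅⟩
18. ⟨S=∅; E=∅; C=[6 :: (λx. (if0 x then x else (x * x))) :: AP]; D=∅⟩
19. ⟨S=[6]; E=∅; C=[(λx. (if0 x then x else (x * x))) :: AP]; D=∅⟩
20. ⟨S=[clo(λx. (if0 x then x else (x * x)), ∅) :: 6]; E=∅; C=[AP]; D=∅⟩
21. ⟨S=∅; E={x↦6}; C=[(if0 x then x else (x * x))]; D=[(∅, ∅, ∅)]⟩
22. ⟨S=∅; E={x↦6}; C=[x :: SEL]; D=[(∅, ∅, ∅)]⟩
23. ⟨S=[6]; E={x↦6}; C=[SEL]; D=[(∅, ∅, ∅)]⟩
24. ⟨S=∅; E={x↦6}; C=[(x * x)]; D=[(∅, ∅, ∅)]⟩
25. ⟨S=∅; E={x↦6}; C=[x :: x :: PRIM2(mul)]; D=[(∅, ∅, ∅)]⟩
26. ⟨S=[6]; E={x↦6}; C=[x :: PRIM2(mul)]; D=[(∅, ∅, ∅)]⟩
27. ⟨S=[6 :: 6]; E={x↦6}; C=[PRIM2(mul)]; D=[(∅, ∅, ∅)]⟩
28. ⟨S=[36]; E={x↦6}; C=∅; D=[(∅, ∅, ∅)]⟩
29. ⟨S=[36]; E=∅; C=∅; D=∅⟩
→ final value 36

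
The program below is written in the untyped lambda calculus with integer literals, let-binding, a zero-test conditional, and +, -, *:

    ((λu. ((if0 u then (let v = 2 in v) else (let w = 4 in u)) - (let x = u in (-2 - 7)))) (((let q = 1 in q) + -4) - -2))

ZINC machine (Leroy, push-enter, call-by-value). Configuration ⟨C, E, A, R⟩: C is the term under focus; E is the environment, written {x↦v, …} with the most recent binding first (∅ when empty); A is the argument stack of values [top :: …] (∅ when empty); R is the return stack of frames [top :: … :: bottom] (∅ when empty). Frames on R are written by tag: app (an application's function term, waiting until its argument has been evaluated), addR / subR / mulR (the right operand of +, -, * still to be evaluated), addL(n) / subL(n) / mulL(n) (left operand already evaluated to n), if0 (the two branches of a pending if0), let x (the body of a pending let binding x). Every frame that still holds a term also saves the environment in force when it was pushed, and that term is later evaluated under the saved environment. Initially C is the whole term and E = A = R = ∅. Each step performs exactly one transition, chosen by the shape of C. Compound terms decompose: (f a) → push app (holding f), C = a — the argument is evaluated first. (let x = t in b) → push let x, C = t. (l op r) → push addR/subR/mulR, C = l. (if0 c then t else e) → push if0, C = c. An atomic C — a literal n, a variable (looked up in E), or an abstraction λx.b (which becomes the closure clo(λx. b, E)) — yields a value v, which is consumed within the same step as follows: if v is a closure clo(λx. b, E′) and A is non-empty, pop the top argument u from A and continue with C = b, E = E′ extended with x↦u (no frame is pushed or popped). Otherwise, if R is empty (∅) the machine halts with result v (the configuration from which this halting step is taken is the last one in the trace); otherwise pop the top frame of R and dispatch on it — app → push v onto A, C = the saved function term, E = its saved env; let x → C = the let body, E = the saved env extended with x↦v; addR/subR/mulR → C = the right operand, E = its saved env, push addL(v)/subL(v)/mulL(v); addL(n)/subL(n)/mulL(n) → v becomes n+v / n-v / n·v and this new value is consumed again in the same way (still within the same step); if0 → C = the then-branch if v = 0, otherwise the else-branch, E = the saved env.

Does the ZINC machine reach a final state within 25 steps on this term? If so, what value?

Answer: 8

Execution trace:
t=0: [C=((λu. ((if0 u then (let v = 2 in v) else (let w = 4 in u)) - (let x = u in (-2 - 7)))) (((let q = 1 in q) + -4) - -2)) | E=∅ | A=∅ | R=∅]
t=1: [C=(((let q = 1 in q) + -4) - -2) | E=∅ | A=∅ | R=[app]]
t=2: [C=((let q = 1 in q) + -4) | E=∅ | A=∅ | R=[subR :: app]]
t=3: [C=(let q = 1 in q) | E=∅ | A=∅ | R=[addR :: subR :: app]]
t=4: [C=1 | E=∅ | A=∅ | R=[let q :: addR :: subR :: app]]
t=5: [C=q | E={q↦1} | A=∅ | R=[addR :: subR :: app]]
t=6: [C=-4 | E=∅ | A=∅ | R=[addL(1) :: subR :: app]]
t=7: [C=-2 | E=∅ | A=∅ | R=[subL(-3) :: app]]
t=8: [C=(λu. ((if0 u then (let v = 2 in v) else (let w = 4 in u)) - (let x = u in (-2 - 7)))) | E=∅ | A=[-1] | R=∅]
t=9: [C=((if0 u then (let v = 2 in v) else (let w = 4 in u)) - (let x = u in (-2 - 7))) | E={u↦-1} | A=∅ | R=∅]
t=10: [C=(if0 u then (let v = 2 in v) else (let w = 4 in u)) | E={u↦-1} | A=∅ | R=[subR]]
t=11: [C=u | E={u↦-1} | A=∅ | R=[if0 :: subR]]
t=12: [C=(let w = 4 in u) | E={u↦-1} | A=∅ | R=[subR]]
t=13: [C=4 | E={u↦-1} | A=∅ | R=[let w :: subR]]
t=14: [C=u | E={w↦4, u↦-1} | A=∅ | R=[subR]]
t=15: [C=(let x = u in (-2 - 7)) | E={u↦-1} | A=∅ | R=[subL(-1)]]
t=16: [C=u | E={u↦-1} | A=∅ | R=[let x :: subL(-1)]]
t=17: [C=(-2 - 7) | E={x↦-1, u↦-1} | A=∅ | R=[subL(-1)]]
t=18: [C=-2 | E={x↦-1, u↦-1} | A=∅ | R=[subR :: subL(-1)]]
t=19: [C=7 | E={x↦-1, u↦-1} | A=∅ | R=[subL(-2) :: subL(-1)]]
→ final value 8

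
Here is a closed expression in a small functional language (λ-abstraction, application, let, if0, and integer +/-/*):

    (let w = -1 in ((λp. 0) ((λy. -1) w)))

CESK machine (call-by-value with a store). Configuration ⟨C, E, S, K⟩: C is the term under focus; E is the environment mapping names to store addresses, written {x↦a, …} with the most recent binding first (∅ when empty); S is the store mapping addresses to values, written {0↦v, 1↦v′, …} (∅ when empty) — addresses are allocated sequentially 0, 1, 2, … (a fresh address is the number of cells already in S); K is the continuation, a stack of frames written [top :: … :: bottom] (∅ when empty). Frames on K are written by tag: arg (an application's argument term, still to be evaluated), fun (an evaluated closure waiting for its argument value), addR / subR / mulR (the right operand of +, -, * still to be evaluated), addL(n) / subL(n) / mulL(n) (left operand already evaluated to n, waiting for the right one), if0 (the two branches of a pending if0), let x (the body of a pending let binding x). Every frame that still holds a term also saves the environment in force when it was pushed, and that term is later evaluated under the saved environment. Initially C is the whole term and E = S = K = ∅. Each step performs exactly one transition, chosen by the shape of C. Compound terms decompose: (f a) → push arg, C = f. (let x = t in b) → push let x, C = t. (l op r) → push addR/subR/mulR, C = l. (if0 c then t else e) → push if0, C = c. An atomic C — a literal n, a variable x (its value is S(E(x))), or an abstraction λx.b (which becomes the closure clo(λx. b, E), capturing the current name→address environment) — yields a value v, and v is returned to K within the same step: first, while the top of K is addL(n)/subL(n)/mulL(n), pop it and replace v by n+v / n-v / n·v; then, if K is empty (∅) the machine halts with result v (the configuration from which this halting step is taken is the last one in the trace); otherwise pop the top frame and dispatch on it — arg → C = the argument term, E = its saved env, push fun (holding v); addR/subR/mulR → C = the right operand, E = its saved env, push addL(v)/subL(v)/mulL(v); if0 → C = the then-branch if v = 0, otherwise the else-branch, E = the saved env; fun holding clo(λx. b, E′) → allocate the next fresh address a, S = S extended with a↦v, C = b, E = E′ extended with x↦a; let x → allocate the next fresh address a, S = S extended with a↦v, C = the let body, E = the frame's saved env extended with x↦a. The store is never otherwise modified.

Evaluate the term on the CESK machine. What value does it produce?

step 0: ⟨C=(let w = -1 in ((λp. 0) ((λy. -1) w))); E=∅; S=∅; K=∅⟩
step 1: ⟨C=-1; E=∅; S=∅; K=[let w]⟩
step 2: ⟨C=((λp. 0) ((λy. -1) w)); E={w↦0}; S={0↦-1}; K=∅⟩
step 3: ⟨C=(λp. 0); E={w↦0}; S={0↦-1}; K=[arg]⟩
step 4: ⟨C=((λy. -1) w); E={w↦0}; S={0↦-1}; K=[fun]⟩
step 5: ⟨C=(λy. -1); E={w↦0}; S={0↦-1}; K=[arg :: fun]⟩
step 6: ⟨C=w; E={w↦0}; S={0↦-1}; K=[fun :: fun]⟩
step 7: ⟨C=-1; E={y↦1, w↦0}; S={0↦-1, 1↦-1}; K=[fun]⟩
step 8: ⟨C=0; E={p↦2, w↦0}; S={0↦-1, 1↦-1, 2↦-1}; K=∅⟩
→ final value 0

Answer: 0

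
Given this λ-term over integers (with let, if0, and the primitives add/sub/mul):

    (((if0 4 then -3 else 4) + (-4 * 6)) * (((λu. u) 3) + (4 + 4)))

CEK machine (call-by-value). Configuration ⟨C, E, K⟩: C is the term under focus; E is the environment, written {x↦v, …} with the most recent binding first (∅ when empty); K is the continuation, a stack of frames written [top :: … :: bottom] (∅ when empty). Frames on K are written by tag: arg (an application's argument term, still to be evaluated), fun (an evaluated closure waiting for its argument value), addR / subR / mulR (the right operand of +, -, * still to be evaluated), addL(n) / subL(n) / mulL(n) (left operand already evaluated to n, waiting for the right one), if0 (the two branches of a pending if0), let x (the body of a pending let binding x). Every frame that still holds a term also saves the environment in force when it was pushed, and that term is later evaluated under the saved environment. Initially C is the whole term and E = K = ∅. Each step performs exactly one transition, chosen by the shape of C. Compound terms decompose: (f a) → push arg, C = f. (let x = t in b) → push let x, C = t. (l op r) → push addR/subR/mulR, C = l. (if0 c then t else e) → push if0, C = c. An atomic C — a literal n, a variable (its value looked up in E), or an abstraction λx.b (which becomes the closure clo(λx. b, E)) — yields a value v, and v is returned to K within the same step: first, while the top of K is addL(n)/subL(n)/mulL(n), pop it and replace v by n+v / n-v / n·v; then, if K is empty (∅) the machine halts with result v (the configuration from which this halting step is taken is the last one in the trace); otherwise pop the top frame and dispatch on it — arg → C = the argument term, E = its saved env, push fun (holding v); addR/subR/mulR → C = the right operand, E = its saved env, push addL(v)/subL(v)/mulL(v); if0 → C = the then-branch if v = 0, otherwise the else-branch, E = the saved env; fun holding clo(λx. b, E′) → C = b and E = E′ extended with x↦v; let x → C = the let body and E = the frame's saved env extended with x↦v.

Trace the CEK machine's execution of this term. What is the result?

Answer: -220

Machine steps:
t=0: [C=(((if0 4 then -3 else 4) + (-4 * 6)) * (((λu. u) 3) + (4 + 4))) | E=∅ | K=∅]
t=1: [C=((if0 4 then -3 else 4) + (-4 * 6)) | E=∅ | K=[mulR]]
t=2: [C=(if0 4 then -3 else 4) | E=∅ | K=[addR :: mulR]]
t=3: [C=4 | E=∅ | K=[if0 :: addR :: mulR]]
t=4: [C=4 | E=∅ | K=[addR :: mulR]]
t=5: [C=(-4 * 6) | E=∅ | K=[addL(4) :: mulR]]
t=6: [C=-4 | E=∅ | K=[mulR :: addL(4) :: mulR]]
t=7: [C=6 | E=∅ | K=[mulL(-4) :: addL(4) :: mulR]]
t=8: [C=(((λu. u) 3) + (4 + 4)) | E=∅ | K=[mulL(-20)]]
t=9: [C=((λu. u) 3) | E=∅ | K=[addR :: mulL(-20)]]
t=10: [C=(λu. u) | E=∅ | K=[arg :: addR :: mulL(-20)]]
t=11: [C=3 | E=∅ | K=[fun :: addR :: mulL(-20)]]
t=12: [C=u | E={u↦3} | K=[addR :: mulL(-20)]]
t=13: [C=(4 + 4) | E=∅ | K=[addL(3) :: mulL(-20)]]
t=14: [C=4 | E=∅ | K=[addR :: addL(3) :: mulL(-20)]]
t=15: [C=4 | E=∅ | K=[addL(4) :: addL(3) :: mulL(-20)]]
→ final value -220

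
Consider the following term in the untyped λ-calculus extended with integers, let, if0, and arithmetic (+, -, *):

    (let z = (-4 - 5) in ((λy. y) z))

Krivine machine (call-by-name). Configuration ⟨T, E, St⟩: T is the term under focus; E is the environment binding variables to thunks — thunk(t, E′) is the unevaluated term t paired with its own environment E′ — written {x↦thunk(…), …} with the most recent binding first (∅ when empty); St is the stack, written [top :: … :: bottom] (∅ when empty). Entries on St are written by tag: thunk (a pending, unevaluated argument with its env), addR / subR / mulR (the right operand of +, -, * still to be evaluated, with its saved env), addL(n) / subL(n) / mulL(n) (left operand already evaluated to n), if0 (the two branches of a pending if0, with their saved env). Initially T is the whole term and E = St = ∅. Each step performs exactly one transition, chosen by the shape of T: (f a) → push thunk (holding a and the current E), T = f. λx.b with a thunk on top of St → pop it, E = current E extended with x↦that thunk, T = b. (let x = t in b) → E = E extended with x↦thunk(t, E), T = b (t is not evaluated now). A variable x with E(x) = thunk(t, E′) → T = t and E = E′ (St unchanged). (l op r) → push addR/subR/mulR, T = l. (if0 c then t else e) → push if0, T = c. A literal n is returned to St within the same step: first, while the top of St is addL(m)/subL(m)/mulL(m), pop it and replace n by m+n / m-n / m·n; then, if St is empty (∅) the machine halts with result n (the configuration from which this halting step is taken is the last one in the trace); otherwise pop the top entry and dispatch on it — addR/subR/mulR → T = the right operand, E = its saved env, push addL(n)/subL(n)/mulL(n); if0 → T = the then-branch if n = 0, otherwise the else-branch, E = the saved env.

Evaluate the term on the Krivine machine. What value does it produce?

Answer: -9

Execution trace:
t=0: <T=(let z = (-4 - 5) in ((λy. y) z)), E=∅, St=∅>
t=1: <T=((λy. y) z), E={z↦thunk((-4 - 5), ∅)}, St=∅>
t=2: <T=(λy. y), E={z↦thunk((-4 - 5), ∅)}, St=[thunk]>
t=3: <T=y, E={y↦thunk(z, {z↦thunk((-4 - 5), ∅)}), z↦thunk((-4 - 5), ∅)}, St=∅>
t=4: <T=z, E={z↦thunk((-4 - 5), ∅)}, St=∅>
t=5: <T=(-4 - 5), E=∅, St=∅>
t=6: <T=-4, E=∅, St=[subR]>
t=7: <T=5, E=∅, St=[subL(-4)]>
→ final value -9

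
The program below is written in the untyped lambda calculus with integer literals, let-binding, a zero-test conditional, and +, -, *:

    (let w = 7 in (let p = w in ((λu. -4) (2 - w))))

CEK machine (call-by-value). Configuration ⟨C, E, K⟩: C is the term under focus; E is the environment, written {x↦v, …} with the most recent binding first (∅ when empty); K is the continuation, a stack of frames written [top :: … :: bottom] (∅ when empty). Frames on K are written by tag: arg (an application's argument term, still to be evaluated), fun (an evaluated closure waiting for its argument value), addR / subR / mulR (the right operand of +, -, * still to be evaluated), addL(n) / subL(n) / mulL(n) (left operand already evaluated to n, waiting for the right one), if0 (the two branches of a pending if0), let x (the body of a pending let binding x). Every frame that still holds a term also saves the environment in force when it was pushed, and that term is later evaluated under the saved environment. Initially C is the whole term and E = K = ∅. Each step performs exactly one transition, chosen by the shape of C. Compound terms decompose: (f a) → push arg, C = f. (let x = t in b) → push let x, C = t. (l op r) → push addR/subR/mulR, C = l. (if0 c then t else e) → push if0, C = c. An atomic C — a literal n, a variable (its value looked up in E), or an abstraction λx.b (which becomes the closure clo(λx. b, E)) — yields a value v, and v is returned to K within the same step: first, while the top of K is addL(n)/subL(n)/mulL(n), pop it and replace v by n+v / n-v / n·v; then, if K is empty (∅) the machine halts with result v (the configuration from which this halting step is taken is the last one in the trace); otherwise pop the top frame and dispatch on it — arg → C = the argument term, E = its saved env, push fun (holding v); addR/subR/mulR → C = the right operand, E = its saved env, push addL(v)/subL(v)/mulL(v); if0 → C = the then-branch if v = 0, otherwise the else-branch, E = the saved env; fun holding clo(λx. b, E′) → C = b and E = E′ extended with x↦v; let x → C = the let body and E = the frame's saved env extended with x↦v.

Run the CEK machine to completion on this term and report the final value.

0. ⟨C=(let w = 7 in (let p = w in ((λu. -4) (2 - w)))); E=∅; K=∅⟩
1. ⟨C=7; E=∅; K=[let w]⟩
2. ⟨C=(let p = w in ((λu. -4) (2 - w))); E={w↦7}; K=∅⟩
3. ⟨C=w; E={w↦7}; K=[let p]⟩
4. ⟨C=((λu. -4) (2 - w)); E={p↦7, w↦7}; K=∅⟩
5. ⟨C=(λu. -4); E={p↦7, w↦7}; K=[arg]⟩
6. ⟨C=(2 - w); E={p↦7, w↦7}; K=[fun]⟩
7. ⟨C=2; E={p↦7, w↦7}; K=[subR :: fun]⟩
8. ⟨C=w; E={p↦7, w↦7}; K=[subL(2) :: fun]⟩
9. ⟨C=-4; E={u↦-5, p↦7, w↦7}; K=∅⟩
→ final value -4

Answer: -4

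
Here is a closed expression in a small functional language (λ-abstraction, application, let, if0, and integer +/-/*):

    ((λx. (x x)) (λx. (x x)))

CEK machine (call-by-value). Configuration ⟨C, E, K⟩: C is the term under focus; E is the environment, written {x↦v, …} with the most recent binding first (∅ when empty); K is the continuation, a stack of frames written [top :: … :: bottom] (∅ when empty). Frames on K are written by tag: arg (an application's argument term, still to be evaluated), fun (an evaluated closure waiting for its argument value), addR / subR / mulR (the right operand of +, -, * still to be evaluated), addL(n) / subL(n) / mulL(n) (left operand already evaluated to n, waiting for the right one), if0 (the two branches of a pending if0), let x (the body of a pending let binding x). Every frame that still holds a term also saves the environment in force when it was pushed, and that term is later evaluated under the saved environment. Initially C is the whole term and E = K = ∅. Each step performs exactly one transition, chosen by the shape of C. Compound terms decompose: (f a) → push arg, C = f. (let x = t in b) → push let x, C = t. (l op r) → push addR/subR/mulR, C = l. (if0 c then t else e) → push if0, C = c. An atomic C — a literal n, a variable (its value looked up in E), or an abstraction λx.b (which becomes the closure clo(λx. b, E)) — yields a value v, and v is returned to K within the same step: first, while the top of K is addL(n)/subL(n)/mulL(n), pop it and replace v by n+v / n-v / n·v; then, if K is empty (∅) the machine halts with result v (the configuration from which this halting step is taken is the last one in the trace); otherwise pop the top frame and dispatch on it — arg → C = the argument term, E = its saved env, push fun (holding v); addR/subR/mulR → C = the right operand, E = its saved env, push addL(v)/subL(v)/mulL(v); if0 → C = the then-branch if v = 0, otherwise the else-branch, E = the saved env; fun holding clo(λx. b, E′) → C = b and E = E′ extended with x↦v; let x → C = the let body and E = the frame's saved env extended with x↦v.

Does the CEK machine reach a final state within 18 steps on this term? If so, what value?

Answer: DIVERGES (no final state within 18 steps)

Derivation:
step 0: ⟨C=((λx. (x x)) (λx. (x x))); E=∅; K=∅⟩
step 1: ⟨C=(λx. (x x)); E=∅; K=[arg]⟩
step 2: ⟨C=(λx. (x x)); E=∅; K=[fun]⟩
step 3: ⟨C=(x x); E={x↦clo(λx. (x x), ∅)}; K=∅⟩
step 4: ⟨C=x; E={x↦clo(λx. (x x), ∅)}; K=[arg]⟩
step 5: ⟨C=x; E={x↦clo(λx. (x x), ∅)}; K=[fun]⟩
… configuration repeats with period 3 (steps 3–5 recur indefinitely) …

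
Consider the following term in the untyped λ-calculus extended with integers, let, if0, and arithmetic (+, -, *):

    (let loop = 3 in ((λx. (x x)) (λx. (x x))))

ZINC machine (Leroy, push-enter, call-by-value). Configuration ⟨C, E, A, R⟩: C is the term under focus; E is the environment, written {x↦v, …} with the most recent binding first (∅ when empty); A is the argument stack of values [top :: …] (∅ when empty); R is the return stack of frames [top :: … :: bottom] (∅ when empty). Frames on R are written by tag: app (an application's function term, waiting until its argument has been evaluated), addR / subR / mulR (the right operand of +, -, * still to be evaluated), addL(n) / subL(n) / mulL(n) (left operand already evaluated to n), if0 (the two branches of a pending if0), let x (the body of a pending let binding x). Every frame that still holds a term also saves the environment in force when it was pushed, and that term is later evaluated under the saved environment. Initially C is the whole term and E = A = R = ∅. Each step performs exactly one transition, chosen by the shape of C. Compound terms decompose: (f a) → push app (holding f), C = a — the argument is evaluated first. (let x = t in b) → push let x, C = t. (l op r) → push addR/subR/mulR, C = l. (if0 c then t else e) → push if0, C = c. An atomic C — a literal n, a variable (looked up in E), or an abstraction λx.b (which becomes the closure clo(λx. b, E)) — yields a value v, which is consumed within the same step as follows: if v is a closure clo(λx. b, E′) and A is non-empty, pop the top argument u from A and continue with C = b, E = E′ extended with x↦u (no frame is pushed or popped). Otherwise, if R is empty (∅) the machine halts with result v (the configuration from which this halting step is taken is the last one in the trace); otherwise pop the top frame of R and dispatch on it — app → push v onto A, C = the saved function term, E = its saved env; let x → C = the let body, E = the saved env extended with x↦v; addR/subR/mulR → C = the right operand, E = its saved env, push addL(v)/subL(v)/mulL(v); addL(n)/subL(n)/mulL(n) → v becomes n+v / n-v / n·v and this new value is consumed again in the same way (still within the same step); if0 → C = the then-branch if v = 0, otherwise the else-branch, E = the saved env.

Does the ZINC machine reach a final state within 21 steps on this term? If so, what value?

0. <C=(let loop = 3 in ((λx. (x x)) (λx. (x x)))), E=∅, A=∅, R=∅>
1. <C=3, E=∅, A=∅, R=[let loop]>
2. <C=((λx. (x x)) (λx. (x x))), E={loop↦3}, A=∅, R=∅>
3. <C=(λx. (x x)), E={loop↦3}, A=∅, R=[app]>
4. <C=(λx. (x x)), E={loop↦3}, A=[clo(λx. (x x), {loop↦3})], R=∅>
5. <C=(x x), E={x↦clo(λx. (x x), {loop↦3}), loop↦3}, A=∅, R=∅>
6. <C=x, E={x↦clo(λx. (x x), {loop↦3}), loop↦3}, A=∅, R=[app]>
7. <C=x, E={x↦clo(λx. (x x), {loop↦3}), loop↦3}, A=[clo(λx. (x x), {loop↦3})], R=∅>
… configuration repeats with period 3 (steps 5–7 recur indefinitely) …

Answer: DIVERGES (no final state within 21 steps)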